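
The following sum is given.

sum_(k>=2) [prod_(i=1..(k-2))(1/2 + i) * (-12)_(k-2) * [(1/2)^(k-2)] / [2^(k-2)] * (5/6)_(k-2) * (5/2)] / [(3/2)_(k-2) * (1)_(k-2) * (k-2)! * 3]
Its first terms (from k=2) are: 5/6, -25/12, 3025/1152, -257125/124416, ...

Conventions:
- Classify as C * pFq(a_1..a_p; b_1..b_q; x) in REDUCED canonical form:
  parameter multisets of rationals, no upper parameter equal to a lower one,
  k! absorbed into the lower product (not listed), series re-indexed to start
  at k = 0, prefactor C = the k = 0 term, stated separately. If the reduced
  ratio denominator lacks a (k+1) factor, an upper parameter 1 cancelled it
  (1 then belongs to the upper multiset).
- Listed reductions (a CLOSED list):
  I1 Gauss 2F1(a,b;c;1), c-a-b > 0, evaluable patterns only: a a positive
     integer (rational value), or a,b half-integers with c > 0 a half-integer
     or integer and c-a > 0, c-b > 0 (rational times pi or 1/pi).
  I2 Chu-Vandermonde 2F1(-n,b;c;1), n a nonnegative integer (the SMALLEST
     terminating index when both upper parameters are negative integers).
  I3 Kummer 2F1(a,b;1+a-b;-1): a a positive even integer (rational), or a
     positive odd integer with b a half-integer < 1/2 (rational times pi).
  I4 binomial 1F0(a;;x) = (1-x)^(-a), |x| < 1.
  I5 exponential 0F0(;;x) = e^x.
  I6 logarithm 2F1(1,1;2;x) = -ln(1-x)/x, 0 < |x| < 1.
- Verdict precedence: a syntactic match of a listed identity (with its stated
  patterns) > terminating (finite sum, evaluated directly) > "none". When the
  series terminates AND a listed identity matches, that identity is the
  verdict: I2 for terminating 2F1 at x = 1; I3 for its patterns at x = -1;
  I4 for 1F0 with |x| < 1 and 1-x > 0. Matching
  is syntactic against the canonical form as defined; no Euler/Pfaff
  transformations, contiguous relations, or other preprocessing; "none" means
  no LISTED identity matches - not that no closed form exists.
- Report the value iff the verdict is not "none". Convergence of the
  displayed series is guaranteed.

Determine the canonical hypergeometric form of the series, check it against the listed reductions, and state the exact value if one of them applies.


At argument 1/4: a 2F1 with upper {-12, 5/6}, lower {1}, scaled by C = 5/6. Verdict: terminating. With -12 upstairs the series is a 13-term polynomial sum; evaluated term by term. Exact value: 5049657053734305699265/54524586559252979515392.

The tell: t_0 = 5/6 here, and the running product (C = 5/6) telescopes to a rising factorial.
Term ratio: r(k) = (1/4) * (k-12) (k+5/6) / [(k+1) (k+1)] - rational; roots negated = parameters, x = (1/4), C = 5/6.


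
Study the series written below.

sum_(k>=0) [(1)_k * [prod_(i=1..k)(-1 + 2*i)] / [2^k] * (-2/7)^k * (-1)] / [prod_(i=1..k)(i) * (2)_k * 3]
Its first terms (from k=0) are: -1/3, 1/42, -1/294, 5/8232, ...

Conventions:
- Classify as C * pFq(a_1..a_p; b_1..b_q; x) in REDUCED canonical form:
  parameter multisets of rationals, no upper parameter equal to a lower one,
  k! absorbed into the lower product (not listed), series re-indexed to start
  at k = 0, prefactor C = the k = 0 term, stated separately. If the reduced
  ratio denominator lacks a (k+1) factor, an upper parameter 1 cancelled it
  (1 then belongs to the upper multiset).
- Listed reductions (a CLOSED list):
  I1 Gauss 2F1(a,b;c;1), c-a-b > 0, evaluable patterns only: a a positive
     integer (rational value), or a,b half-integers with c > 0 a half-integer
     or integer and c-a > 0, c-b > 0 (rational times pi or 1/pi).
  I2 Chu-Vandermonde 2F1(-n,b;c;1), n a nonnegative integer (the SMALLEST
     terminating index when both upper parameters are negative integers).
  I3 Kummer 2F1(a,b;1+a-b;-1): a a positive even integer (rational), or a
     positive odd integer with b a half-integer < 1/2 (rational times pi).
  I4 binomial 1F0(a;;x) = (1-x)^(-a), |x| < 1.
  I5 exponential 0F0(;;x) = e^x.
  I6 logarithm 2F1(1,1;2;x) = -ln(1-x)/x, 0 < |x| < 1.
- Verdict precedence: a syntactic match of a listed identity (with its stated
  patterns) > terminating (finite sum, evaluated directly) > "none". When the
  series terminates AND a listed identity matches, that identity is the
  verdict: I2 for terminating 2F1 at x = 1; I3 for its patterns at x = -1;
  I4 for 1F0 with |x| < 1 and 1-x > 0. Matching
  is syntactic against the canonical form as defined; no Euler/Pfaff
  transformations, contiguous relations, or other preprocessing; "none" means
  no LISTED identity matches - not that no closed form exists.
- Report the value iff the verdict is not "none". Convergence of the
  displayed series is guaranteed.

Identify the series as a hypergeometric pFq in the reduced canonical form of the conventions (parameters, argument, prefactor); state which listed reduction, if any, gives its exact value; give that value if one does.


This is -1/3 * 2F1(1/2, 1; 2; -2/7) in reduced canonical form. Verdict: none - at argument -2/7 the multisets {1/2, 1} ; {2} match no listed identity.

Key step: with t_0 = -1/3, the product of the first k integers (C = -1/3) is k!.
Term ratio: r(k) = (-2/7) * (k+1/2) (k+1) / [(k+2) (k+1)] - rational; roots negated = parameters, x = (-2/7), C = -1/3.


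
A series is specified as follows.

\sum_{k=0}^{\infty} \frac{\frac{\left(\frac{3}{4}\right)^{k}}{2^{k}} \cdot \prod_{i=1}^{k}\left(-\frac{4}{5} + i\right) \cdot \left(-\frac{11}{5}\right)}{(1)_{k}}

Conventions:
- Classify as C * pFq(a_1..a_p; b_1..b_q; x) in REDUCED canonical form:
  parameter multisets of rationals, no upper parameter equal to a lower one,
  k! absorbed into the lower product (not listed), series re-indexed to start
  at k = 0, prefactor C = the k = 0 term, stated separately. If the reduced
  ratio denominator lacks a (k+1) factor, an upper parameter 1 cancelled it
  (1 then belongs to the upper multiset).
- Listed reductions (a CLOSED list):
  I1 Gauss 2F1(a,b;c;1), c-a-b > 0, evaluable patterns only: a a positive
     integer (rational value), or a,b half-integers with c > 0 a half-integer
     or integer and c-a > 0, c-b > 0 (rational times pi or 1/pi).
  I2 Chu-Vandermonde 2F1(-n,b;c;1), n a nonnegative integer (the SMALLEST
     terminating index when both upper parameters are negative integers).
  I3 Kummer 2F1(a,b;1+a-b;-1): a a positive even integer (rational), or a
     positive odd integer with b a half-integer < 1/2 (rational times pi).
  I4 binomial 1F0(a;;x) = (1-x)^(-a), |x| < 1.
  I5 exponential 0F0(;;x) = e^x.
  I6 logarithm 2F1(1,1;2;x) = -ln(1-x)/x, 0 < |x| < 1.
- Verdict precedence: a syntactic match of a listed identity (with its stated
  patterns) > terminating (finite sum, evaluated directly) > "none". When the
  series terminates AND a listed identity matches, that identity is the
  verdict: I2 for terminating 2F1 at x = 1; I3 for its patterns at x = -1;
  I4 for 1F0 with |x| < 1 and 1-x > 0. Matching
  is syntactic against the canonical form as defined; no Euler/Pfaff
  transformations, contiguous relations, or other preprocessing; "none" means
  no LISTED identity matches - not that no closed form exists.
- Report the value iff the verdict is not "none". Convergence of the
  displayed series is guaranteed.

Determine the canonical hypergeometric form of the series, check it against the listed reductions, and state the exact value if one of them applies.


Classification (C = -\frac{11}{5}): 1F0 with upper {\frac{1}{5}}, lower {-}, argument x = \frac{3}{8}. Verdict: this is the binomial series (I4) (the 1F0 binomial series: exponent -1/5, x = \frac{3}{8}). Value: \left(-\frac{11}{5}\right) \cdot \left(\frac{5}{8}\right)^{-\frac{1}{5}}.

Structural cue: x = \frac{3}{8} and (1)_k (C = -11/5, x = 3/8) is k! itself.
Adjacent-term ratio: r(k) = \frac{3}{8} * (k+\frac{1}{5}) / [(k+1)] - rational; roots negated = parameters, x = \frac{3}{8}, C = -\frac{11}{5}.


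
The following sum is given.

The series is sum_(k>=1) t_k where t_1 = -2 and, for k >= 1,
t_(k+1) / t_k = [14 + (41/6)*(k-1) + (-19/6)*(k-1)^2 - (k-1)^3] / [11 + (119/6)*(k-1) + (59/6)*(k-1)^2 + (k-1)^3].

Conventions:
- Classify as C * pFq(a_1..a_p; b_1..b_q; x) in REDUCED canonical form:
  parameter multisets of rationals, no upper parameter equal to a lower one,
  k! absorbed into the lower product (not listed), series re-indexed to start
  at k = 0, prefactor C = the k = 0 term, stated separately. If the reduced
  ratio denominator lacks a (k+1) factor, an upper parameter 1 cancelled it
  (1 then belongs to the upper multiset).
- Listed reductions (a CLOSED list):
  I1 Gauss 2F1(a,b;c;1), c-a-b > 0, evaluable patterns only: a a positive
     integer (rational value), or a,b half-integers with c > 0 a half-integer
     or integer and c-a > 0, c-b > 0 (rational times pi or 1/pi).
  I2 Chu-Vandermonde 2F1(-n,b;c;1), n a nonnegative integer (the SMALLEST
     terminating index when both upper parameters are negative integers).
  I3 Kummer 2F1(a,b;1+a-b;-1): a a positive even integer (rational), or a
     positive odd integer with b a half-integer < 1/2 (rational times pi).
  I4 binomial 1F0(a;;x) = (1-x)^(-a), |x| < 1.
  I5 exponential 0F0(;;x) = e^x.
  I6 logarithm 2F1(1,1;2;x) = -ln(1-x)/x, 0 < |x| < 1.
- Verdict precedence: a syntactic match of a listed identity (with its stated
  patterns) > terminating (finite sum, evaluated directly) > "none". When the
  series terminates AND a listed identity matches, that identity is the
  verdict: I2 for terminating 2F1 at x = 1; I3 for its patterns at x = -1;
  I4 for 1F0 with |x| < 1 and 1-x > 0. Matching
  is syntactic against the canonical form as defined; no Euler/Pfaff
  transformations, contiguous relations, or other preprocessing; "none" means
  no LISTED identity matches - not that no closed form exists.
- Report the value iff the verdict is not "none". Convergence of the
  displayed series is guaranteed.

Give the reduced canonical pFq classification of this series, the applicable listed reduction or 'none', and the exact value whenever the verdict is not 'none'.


Key step: from the first term -2: cancel k + 3/2 from the displayed ratio first; then prefactor -2.
Ratio: r(k) = (-1) * (k-7/3) (k+4) / [(k+22/3) (k+1)] ; factor over Q: parameters, x = (-1), and C = -2.

Reduced: x = -1, 2F1, upper = {-7/3, 4}, lower = {22/3}, C = -2. Verdict (x = -1): the Kummer evaluation I3 applies (x = -1; c = 22/3 equals 1+a-b for upper {-7/3, 4}: listed pattern). Its exact value is -152/27.


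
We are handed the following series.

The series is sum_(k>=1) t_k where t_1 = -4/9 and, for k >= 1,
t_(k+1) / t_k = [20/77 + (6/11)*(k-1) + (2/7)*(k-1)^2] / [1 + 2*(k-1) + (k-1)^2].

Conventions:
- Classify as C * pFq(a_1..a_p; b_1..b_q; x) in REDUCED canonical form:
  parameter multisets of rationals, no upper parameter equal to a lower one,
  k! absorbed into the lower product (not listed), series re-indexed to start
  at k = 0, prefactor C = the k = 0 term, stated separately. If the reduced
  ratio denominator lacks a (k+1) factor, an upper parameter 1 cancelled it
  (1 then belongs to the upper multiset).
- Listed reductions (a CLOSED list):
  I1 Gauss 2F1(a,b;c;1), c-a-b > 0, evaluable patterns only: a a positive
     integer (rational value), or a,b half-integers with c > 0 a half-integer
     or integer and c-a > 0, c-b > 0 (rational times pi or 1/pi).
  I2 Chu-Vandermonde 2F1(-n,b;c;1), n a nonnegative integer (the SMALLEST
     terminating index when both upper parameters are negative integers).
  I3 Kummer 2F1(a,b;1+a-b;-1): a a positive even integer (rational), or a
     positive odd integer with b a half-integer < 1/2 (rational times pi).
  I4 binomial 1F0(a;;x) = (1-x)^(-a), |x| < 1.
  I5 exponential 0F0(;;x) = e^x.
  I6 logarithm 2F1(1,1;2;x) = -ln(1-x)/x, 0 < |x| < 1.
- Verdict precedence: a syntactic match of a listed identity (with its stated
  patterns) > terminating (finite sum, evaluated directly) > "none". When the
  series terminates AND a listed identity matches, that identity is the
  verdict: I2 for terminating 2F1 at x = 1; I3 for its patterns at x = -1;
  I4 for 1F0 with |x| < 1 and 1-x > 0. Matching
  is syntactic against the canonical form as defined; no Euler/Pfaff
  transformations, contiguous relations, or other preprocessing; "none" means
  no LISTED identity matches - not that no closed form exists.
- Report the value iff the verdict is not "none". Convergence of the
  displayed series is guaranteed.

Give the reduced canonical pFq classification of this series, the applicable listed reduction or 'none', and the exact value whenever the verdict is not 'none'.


First insight: with t_0 = -4/9, the parameter 1 appears in both the upper and lower lists and cancels.
Adjacent-term ratio: r(k) = (2/7) * (k+10/11) / [(k+1)] ; factor over Q: parameters, x = (2/7), and C = -4/9.

Classification (C = -4/9): 1F0 with upper {10/11}, lower {-}, argument x = 2/7. Verdict at x = 2/7: the binomial series (I4) matches (the 1F0 binomial series: exponent -10/11, x = 2/7). Value: (-4/9) * (5/7)^(-10/11).


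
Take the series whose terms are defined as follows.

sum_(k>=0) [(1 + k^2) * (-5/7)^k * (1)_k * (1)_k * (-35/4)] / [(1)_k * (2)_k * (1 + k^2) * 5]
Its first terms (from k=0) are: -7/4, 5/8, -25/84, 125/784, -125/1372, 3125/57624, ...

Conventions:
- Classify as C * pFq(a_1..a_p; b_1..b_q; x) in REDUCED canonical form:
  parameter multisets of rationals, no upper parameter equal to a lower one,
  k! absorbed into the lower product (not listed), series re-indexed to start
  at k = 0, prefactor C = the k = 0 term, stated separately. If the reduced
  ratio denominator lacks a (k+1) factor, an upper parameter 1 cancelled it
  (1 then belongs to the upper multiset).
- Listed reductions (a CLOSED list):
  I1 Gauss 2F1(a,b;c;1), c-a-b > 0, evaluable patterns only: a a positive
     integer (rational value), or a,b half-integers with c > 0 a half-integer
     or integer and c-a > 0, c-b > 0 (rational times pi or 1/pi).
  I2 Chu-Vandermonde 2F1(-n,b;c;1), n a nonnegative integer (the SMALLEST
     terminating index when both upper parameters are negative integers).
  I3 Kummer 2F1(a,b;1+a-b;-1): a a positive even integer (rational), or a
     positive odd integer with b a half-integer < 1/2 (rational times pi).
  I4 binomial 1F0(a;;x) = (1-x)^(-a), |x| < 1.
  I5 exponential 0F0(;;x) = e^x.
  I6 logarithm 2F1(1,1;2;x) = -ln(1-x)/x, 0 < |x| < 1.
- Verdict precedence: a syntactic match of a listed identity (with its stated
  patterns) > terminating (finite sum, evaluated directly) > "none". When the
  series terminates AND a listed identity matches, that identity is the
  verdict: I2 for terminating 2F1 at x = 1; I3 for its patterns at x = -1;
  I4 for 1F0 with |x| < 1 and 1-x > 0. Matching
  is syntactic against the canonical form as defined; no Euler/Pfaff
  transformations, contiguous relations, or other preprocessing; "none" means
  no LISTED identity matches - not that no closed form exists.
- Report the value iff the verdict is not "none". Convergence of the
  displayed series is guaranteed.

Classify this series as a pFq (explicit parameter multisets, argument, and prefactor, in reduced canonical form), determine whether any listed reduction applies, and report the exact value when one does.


x = -5/7 here; the reduced form reads 2F1, upper {1, 1}, lower {2}, C = -7/4. Verdict: the logarithmic series (I6) matches (the logarithm: parameters (1,1;2), x = -5/7). Exact value: (-49/20) * ln(12/7).

Key observation: t_0 being -7/4, (1)_k (prefactor -7/4) is k! itself.
Consecutive-term ratio: r(k) = (-5/7) * (k+1) (k+1) / [(k+2) (k+1)] - rational in k, leading ratio (-5/7); with t_0 = -7/4, classification follows.


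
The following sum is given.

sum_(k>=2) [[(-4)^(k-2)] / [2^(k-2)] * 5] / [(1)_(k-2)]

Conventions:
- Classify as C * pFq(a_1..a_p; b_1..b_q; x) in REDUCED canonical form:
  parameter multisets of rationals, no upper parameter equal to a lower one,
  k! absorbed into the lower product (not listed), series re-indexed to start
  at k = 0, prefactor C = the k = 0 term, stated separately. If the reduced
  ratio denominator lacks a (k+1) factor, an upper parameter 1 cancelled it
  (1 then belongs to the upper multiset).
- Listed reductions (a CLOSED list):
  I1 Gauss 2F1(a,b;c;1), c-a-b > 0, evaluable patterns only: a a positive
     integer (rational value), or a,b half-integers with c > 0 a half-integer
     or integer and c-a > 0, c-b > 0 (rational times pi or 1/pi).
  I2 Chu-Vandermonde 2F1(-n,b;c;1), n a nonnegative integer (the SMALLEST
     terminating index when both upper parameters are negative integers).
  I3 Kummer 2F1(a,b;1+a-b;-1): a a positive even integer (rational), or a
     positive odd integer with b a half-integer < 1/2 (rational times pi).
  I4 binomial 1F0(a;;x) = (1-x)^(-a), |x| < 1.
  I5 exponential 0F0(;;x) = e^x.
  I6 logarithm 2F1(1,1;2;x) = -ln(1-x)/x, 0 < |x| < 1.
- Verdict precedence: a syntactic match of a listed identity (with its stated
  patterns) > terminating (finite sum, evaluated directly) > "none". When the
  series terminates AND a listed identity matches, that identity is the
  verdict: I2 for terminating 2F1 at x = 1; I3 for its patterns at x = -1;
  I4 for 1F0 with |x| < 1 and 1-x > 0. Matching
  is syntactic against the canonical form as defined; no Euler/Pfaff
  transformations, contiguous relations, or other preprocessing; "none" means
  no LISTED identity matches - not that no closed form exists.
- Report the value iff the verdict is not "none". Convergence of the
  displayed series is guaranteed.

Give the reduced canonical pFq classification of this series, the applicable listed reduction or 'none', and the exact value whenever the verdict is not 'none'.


Prefactor 5, argument -2: 0F0 with upper {-} over lower {-}. Verdict at x = -2: exponential (I5) matches (the 0F0 exponential series at x = -2). Its exact value is 5 * e^(-2).

Structural cue: with t_0 = 5, the two k-th powers (C = 5, x = -2) combine into one argument.
Term ratio: r(k) = (-2) * 1 / [(k+1)] ; factor over Q: parameters, x = (-2), and C = 5.


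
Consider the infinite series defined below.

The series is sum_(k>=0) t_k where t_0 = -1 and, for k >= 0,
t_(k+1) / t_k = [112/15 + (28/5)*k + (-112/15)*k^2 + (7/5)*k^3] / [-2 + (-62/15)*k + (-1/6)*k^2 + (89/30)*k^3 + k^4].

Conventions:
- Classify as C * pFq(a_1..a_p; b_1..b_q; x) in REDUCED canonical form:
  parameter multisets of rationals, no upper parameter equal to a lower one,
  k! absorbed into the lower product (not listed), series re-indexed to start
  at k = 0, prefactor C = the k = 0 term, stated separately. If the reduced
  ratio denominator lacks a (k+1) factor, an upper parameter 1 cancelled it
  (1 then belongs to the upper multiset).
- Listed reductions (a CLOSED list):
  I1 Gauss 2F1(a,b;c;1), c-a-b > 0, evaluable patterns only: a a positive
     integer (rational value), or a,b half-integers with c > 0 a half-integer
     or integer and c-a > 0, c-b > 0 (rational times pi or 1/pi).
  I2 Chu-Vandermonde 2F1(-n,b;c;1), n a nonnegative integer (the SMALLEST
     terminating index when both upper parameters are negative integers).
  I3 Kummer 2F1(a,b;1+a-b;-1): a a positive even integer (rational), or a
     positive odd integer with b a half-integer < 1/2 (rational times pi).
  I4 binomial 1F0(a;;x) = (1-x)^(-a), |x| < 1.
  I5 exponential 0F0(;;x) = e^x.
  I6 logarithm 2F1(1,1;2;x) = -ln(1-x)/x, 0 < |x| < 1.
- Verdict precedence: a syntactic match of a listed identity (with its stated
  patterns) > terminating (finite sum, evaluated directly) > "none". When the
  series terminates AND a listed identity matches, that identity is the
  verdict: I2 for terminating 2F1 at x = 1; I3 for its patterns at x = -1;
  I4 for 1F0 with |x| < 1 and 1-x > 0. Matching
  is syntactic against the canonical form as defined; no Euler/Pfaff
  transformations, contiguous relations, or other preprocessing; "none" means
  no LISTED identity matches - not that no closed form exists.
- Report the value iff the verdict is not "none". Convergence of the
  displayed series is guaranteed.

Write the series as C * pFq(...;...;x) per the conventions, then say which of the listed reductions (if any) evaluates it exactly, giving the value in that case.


Prefactor -1, argument 7/5: 2F2 with upper {-4, -2} over lower {-6/5, 5/2}. Verdict: terminating. With -2 upstairs the series is a 3-term polynomial sum; evaluated term by term. Hence: -127/15.

Key step: t_0 = -1 here, and roots of the ratio polynomials (C = -1) are the negated parameters.
Step ratio: r(k) = (7/5) * (k-4) (k-2) / [(k-6/5) (k+5/2) (k+1)] - poly over poly, x = (7/5) from leading terms; C = -1 at k = 0.


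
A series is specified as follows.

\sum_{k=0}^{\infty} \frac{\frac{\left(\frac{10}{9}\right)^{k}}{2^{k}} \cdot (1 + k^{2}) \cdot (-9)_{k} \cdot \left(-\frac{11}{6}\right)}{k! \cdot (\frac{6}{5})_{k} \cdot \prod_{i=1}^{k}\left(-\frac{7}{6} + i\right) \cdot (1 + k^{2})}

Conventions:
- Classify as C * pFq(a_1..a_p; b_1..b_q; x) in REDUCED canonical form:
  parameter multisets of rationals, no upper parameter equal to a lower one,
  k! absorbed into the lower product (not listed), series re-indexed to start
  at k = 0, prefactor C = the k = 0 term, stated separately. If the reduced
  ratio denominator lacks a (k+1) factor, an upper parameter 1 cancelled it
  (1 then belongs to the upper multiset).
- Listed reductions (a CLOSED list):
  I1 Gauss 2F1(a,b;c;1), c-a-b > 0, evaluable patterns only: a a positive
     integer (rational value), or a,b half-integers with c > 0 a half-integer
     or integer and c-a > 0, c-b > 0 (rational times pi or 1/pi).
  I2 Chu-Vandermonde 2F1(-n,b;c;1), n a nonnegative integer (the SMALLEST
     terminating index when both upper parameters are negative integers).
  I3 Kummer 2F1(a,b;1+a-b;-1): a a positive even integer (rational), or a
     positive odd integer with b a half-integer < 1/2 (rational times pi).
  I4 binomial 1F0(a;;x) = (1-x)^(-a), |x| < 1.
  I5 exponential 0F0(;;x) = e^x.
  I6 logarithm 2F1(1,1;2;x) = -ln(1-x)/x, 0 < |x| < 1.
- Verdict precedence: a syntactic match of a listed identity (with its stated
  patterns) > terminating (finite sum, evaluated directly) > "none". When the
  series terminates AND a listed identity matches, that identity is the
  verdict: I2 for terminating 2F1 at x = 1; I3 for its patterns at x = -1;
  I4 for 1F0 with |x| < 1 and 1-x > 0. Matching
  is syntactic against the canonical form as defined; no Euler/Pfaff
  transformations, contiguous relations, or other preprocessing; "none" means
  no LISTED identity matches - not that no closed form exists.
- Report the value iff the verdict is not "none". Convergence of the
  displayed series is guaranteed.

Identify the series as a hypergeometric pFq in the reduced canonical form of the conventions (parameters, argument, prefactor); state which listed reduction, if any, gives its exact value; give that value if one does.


Classification (C = -\frac{11}{6}): 1F2 with upper {-9}, lower {-\frac{1}{6}, \frac{6}{5}}, argument x = \frac{5}{9}. Verdict: terminating. With -9 upstairs the series is a 10-term polynomial sum; evaluated term by term. Its exact value is -\frac{152019996071528324599429}{42814367817032207530134}.

The tell: with t_0 = -\frac{11}{6}, the two k-th powers (prefactor -11/6) combine into one argument.
Ratio: r(k) = \frac{5}{9} * (k-9) / [(k-\frac{1}{6}) (k+\frac{6}{5}) (k+1)] - rational in k, leading ratio \frac{5}{9}; with t_0 = -\frac{11}{6}, classification follows.


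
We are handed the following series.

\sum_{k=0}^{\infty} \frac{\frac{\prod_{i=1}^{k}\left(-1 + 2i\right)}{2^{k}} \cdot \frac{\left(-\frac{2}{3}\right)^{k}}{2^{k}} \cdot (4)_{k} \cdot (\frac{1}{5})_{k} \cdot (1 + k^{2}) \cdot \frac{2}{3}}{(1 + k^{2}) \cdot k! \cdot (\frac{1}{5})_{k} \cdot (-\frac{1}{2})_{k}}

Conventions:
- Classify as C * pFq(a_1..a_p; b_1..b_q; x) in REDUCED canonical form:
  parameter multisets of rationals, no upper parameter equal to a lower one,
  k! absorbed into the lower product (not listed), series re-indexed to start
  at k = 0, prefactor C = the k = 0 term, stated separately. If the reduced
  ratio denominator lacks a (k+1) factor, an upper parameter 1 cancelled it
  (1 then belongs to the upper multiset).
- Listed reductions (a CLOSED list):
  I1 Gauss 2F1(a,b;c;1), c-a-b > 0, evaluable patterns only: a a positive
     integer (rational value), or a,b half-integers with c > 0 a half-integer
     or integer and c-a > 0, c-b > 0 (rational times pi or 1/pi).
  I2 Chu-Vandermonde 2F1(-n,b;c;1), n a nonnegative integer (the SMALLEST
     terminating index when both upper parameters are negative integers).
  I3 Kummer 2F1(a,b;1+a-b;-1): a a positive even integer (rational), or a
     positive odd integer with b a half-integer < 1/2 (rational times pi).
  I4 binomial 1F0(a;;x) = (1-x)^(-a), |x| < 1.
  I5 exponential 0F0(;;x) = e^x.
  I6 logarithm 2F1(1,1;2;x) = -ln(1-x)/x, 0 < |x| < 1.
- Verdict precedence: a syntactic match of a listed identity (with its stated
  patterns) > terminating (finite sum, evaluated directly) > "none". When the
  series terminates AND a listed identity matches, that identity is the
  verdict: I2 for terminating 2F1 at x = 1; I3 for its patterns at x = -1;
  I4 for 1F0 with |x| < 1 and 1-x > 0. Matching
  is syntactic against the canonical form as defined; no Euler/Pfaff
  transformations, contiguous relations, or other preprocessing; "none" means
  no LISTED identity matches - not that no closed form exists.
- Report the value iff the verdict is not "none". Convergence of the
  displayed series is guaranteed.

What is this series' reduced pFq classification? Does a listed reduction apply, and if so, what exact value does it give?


Structural cue: with t_0 = \frac{2}{3}, the parameter 1/5 appears in both the upper and lower lists and cancels (alongside the other common factor).
Consecutive-term ratio: r(k) = -\frac{1}{3} * (k+\frac{1}{2}) (k+4) / [(k-\frac{1}{2}) (k+1)] ; factor over Q: parameters, x = -\frac{1}{3}, and C = \frac{2}{3}.

x = -\frac{1}{3} here; the reduced form reads 2F1, upper {\frac{1}{2}, 4}, lower {-\frac{1}{2}}, C = \frac{2}{3}. Verdict: none here - no I1-I6 shape fits x = -\frac{1}{3} with lower {-\frac{1}{2}}.


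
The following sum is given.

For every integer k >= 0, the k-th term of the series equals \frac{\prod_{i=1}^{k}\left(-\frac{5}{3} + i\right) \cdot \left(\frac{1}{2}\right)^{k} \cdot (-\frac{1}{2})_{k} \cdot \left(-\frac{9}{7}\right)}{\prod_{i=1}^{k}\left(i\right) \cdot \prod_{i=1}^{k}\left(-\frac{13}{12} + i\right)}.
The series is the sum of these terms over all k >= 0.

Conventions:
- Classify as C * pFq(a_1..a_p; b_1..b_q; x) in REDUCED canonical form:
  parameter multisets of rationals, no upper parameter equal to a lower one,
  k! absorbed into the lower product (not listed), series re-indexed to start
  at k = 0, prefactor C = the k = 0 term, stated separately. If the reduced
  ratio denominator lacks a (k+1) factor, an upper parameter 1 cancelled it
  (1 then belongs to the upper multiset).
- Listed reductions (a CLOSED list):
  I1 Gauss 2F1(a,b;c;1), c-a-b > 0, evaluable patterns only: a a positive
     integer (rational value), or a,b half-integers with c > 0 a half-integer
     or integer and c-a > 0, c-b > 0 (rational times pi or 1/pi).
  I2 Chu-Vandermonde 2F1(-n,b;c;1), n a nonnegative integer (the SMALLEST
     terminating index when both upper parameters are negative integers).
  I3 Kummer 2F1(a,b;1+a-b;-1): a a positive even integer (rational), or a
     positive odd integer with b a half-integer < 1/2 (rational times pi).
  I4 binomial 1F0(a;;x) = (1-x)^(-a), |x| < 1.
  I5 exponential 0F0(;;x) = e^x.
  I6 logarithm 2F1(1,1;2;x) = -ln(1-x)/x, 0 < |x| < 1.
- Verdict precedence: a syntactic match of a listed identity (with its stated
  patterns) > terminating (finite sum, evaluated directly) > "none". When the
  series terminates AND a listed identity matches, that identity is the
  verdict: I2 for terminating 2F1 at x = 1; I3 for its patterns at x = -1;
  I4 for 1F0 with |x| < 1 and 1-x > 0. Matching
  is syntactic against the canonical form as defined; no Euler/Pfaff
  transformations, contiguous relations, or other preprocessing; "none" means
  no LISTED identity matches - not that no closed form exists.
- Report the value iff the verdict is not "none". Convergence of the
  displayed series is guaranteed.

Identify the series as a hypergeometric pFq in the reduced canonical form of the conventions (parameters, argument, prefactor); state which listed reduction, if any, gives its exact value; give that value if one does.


Classification (C = -\frac{9}{7}): 2F1 with upper {-\frac{2}{3}, -\frac{1}{2}}, lower {-\frac{1}{12}}, argument x = \frac{1}{2}. Verdict: none - at argument \frac{1}{2} the multisets {-\frac{2}{3}, -\frac{1}{2}} ; {-\frac{1}{12}} match no listed identity.

Structural cue: from the first term -\frac{9}{7}: the product of the first k integers (C = -9/7, x = 1/2) is k!.
Step ratio: r(k) = \frac{1}{2} * (k-\frac{2}{3}) (k-\frac{1}{2}) / [(k-\frac{1}{12}) (k+1)] - rational in k, leading ratio \frac{1}{2}; with t_0 = -\frac{9}{7}, classification follows.


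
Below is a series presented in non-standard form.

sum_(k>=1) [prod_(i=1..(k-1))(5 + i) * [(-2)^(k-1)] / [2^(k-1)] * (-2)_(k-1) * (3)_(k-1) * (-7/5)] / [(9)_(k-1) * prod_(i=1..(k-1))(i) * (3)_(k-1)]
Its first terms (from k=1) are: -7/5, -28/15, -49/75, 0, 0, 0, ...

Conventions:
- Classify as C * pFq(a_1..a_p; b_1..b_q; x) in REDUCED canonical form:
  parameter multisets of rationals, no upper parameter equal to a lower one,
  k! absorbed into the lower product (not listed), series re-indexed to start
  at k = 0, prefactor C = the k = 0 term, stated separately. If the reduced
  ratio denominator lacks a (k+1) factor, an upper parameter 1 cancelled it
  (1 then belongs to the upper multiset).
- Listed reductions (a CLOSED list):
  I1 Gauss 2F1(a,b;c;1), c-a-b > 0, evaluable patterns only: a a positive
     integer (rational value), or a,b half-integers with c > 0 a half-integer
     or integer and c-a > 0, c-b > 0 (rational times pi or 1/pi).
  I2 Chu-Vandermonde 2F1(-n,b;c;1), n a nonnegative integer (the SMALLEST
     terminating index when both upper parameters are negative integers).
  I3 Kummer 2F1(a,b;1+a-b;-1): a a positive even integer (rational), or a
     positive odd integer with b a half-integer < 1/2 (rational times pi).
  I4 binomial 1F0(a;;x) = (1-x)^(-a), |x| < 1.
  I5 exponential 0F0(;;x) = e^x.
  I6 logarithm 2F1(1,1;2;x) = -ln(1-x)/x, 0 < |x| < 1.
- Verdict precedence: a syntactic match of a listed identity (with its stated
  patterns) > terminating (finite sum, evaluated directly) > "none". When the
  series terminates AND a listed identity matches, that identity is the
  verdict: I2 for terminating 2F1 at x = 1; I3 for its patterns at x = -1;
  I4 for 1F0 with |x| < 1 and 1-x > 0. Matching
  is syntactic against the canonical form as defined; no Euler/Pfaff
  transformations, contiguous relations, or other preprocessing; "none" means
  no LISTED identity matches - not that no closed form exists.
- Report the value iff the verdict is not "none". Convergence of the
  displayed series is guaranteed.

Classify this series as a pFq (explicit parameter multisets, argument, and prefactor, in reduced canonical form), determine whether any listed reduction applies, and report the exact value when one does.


Prefactor -7/5, argument -1: 2F1 with upper {-2, 6} over lower {9}. Verdict: the Kummer evaluation I3 applies (x = -1; c = 9 equals 1+a-b for upper {-2, 6}: listed pattern). Hence: -98/25.

Structural cue: t_0 = -7/5 here, and the parameter 3 appears in both the upper and lower lists and cancels.
Adjacent-term ratio: r(k) = (-1) * (k-2) (k+6) / [(k+9) (k+1)] ; factor over Q: parameters, x = (-1), and C = -7/5.


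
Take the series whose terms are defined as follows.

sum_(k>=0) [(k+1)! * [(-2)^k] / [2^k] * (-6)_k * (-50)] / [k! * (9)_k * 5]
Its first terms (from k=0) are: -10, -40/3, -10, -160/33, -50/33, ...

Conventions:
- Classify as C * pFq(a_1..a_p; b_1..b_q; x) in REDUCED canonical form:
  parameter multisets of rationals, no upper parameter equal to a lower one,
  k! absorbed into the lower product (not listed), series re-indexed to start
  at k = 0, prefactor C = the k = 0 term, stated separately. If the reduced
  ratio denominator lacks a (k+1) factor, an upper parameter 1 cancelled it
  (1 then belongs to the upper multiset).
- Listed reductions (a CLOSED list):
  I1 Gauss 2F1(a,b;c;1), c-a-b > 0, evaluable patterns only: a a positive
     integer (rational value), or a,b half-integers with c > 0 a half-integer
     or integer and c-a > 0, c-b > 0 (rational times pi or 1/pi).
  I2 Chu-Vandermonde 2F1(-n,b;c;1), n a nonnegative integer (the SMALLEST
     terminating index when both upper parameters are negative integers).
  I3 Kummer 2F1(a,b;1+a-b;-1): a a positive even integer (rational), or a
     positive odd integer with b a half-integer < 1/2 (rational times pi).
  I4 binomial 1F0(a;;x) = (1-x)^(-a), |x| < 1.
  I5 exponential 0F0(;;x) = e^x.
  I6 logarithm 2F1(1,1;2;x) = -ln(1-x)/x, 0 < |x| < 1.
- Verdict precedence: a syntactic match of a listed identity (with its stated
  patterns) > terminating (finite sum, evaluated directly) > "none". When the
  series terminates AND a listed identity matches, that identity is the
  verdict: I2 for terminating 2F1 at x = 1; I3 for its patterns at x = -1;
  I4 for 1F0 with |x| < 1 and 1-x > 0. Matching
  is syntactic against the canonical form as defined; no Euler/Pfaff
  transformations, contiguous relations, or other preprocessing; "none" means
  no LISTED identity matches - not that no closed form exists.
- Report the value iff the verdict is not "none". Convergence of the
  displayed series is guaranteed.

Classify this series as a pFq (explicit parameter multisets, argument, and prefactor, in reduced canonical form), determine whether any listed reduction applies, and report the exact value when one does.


x = -1 here; the reduced form reads 2F1, upper {-6, 2}, lower {9}, C = -10. Verdict at x = -1: the Kummer evaluation I3 matches (x = -1; c = 9 equals 1+a-b for upper {-6, 2}: listed pattern). Its exact value is -40.

First insight: from the first term -10: the two k-th powers (C = -10) combine into one argument.
Adjacent-term ratio: r(k) = (-1) * (k-6) (k+2) / [(k+9) (k+1)] ; factor over Q: parameters, x = (-1), and C = -10.


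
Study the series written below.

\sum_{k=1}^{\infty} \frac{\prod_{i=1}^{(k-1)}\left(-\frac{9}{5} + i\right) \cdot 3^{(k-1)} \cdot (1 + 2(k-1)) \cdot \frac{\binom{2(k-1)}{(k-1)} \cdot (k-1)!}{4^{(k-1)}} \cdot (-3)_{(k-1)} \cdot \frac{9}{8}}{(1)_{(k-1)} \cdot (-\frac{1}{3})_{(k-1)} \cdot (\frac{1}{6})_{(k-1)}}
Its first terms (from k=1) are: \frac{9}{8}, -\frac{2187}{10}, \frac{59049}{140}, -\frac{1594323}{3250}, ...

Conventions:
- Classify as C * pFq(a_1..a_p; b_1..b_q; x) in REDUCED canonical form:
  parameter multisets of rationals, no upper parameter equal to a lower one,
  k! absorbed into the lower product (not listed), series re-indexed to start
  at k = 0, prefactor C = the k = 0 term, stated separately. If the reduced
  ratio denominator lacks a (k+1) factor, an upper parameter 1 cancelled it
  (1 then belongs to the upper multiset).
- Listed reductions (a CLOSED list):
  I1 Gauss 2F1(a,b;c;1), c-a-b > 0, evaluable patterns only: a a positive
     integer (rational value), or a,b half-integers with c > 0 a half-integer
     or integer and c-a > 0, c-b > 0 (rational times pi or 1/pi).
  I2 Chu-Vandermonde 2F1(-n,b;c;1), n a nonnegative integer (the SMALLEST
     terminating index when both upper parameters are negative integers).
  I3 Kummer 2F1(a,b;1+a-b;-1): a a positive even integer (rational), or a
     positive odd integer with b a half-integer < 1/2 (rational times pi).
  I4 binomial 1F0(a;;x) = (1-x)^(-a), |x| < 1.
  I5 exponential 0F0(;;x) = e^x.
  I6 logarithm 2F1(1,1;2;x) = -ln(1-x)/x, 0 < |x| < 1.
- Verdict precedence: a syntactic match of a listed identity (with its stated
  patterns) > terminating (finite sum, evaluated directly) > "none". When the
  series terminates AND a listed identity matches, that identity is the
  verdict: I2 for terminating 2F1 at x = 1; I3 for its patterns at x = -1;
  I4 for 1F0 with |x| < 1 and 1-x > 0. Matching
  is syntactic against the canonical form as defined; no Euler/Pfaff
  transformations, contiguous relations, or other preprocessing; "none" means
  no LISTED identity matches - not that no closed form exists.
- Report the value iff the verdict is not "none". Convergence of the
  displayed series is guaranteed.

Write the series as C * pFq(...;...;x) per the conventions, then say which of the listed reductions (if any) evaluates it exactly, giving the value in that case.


Reduced: x = 3, 3F2, upper = {-3, -\frac{4}{5}, \frac{3}{2}}, lower = {-\frac{1}{3}, \frac{1}{6}}, C = \frac{9}{8}. Verdict: terminating - upper parameter -3 makes this a finite sum (last index 3), evaluated exactly. Hence: -\frac{26058519}{91000}.

First insight: from the first term \frac{9}{8}: the running product (C = 9/8, x = 3) telescopes to a rising factorial.
Term ratio: r(k) = 3 * (k-3) (k-\frac{4}{5}) (k+\frac{3}{2}) / [(k-\frac{1}{3}) (k+\frac{1}{6}) (k+1)] ; factor over Q: parameters, x = 3, and C = \frac{9}{8}.


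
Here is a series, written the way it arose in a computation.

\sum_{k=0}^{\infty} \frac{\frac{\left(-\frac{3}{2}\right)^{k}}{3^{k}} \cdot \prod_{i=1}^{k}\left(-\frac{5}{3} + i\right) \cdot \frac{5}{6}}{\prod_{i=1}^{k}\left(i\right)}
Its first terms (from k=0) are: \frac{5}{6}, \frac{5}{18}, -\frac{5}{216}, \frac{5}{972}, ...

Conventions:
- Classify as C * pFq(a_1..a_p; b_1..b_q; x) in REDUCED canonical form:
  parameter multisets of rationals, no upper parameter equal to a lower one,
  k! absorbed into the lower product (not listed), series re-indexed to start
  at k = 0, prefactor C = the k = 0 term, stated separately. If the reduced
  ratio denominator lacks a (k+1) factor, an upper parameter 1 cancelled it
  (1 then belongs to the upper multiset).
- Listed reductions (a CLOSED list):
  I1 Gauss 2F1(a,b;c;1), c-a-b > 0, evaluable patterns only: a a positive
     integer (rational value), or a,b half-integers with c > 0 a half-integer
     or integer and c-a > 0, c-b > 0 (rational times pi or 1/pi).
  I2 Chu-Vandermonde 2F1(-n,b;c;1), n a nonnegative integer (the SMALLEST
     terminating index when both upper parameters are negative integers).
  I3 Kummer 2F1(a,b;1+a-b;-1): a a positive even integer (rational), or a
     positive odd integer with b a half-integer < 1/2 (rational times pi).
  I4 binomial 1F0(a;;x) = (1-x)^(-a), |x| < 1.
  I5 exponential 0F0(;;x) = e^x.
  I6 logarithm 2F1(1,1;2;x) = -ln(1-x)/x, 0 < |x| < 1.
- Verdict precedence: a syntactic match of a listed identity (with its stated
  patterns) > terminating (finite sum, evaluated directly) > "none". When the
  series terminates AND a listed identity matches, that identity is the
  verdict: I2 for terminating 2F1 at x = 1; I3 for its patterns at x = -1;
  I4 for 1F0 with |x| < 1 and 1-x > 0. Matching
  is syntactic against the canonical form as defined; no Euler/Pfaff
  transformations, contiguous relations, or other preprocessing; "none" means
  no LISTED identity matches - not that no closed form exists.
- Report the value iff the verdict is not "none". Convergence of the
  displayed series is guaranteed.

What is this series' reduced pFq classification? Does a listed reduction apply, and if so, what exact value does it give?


This is \frac{5}{6} * 1F0(-\frac{2}{3}; -; -\frac{1}{2}) in reduced canonical form. Verdict at x = -\frac{1}{2}: the I4 binomial reduction matches (the 1F0 binomial series: exponent 2/3, x = -\frac{1}{2}). Its exact value is \frac{5}{6} \cdot \left(\frac{3}{2}\right)^{\frac{2}{3}}.

Key observation: t_0 being \frac{5}{6}, the two k-th powers (C = 5/6) combine into one argument.
Adjacent-term ratio: r(k) = -\frac{1}{2} * (k-\frac{2}{3}) / [(k+1)] - rational in k. x = -\frac{1}{2}; t_0 = \frac{5}{6}; negate the roots.


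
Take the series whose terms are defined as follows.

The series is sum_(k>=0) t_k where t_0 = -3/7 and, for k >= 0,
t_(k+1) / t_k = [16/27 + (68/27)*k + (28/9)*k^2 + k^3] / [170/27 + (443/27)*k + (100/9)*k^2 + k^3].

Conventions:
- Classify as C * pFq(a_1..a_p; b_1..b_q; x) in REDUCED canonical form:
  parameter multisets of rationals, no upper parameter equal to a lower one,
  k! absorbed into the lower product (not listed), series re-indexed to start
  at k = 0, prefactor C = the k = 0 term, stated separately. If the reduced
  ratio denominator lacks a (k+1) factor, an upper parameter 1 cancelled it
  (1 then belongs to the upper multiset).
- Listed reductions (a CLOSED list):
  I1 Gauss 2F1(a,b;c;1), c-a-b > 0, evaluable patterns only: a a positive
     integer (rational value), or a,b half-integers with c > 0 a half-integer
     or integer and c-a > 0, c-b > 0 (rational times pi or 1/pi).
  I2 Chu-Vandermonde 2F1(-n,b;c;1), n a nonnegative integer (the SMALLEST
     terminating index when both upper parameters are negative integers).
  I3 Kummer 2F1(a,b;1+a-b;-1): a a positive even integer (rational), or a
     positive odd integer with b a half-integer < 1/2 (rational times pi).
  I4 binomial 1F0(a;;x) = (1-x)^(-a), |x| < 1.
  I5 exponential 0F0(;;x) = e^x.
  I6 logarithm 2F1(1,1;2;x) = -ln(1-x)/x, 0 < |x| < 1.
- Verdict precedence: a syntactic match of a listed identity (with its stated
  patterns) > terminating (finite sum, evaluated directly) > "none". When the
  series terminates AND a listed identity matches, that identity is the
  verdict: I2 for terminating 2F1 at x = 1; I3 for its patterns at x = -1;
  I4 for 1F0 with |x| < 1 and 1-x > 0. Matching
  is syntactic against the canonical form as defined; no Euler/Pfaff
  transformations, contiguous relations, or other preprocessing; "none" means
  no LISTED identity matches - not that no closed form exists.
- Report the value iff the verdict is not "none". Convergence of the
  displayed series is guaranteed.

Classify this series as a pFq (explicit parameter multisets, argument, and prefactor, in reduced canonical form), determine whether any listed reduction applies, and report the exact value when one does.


Structural cue: from the first term -3/7: factor the ratio over Q (C = -3/7, x = 1): negated roots = parameters.
Adjacent-term ratio: r(k) = 1 * (k+4/9) (k+2) / [(k+85/9) (k+1)] - poly over poly, x = 1 from leading terms; C = -3/7 at k = 0.

x = 1 here; the reduced form reads 2F1, upper {4/9, 2}, lower {85/9}, C = -3/7. Verdict: Gauss's theorem (I1) matches (x = 1: the Gamma ratio telescopes since c-a-b = 7 > 0 and a = 2 in Z>0). Sum: -1273/2646.
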